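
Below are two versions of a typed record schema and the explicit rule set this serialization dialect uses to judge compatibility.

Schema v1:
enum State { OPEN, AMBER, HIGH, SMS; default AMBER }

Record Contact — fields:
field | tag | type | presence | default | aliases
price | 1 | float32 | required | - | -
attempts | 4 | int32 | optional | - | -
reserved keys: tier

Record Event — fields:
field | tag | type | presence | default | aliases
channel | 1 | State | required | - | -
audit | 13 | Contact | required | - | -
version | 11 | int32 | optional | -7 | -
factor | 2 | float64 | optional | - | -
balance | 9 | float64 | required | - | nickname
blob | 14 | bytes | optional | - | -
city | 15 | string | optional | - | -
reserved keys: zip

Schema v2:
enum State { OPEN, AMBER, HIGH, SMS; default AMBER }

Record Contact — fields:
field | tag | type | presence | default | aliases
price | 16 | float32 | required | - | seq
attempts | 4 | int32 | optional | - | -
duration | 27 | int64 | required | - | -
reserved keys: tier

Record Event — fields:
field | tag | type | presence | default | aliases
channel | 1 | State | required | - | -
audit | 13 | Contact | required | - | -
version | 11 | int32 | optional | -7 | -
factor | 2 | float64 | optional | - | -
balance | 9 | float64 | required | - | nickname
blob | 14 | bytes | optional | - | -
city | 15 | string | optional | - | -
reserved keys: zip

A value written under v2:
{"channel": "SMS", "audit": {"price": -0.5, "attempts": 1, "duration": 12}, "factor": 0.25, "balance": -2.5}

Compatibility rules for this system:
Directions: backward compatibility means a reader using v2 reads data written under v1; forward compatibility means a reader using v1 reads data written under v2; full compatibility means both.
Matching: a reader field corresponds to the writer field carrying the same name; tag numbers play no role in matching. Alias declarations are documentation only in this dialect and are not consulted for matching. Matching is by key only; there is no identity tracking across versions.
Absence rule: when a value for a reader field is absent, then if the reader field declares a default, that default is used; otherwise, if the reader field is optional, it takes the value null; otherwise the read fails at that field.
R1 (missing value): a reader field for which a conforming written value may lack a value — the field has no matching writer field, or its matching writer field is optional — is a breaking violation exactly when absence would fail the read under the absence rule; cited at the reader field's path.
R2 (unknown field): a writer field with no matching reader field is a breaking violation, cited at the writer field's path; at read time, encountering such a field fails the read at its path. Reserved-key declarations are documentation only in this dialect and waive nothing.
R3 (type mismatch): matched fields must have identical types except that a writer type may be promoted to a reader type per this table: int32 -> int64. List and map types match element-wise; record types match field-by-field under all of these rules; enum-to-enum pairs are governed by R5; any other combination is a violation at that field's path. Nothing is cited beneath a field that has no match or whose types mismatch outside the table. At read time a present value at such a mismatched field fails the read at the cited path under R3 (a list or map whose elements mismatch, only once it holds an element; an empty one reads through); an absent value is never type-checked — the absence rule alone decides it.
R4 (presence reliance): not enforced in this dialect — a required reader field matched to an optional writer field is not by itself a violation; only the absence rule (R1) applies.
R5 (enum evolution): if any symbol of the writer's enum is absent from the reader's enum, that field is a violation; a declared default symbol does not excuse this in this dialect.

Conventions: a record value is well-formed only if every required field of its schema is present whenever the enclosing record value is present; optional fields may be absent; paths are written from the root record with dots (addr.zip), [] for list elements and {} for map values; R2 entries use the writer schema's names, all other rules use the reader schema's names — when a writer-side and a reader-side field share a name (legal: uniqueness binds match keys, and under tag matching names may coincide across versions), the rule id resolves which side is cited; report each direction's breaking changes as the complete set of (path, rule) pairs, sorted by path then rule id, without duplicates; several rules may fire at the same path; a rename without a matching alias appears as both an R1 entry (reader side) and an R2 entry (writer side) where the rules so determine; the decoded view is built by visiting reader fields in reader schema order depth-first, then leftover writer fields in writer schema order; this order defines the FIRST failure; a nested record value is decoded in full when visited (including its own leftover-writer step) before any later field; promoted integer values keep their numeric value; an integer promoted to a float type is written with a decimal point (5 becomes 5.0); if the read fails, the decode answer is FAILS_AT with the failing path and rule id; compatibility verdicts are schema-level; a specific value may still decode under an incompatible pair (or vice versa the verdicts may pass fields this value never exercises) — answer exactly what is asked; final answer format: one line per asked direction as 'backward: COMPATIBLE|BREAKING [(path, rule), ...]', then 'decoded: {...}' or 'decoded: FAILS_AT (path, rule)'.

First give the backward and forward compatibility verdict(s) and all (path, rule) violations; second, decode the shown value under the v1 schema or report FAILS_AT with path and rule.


each type pair in Event: writer, then reader
backward analysis of Event with v2 as reader and v1 as writer:
  State -> State, writer required: channel aligns to channel
  Contact -> Contact, writer required: audit aligns to audit
  int32 -> int32, writer optional: version aligns to version
  float64 -> float64, writer optional: factor aligns to factor
  float64 -> float64, writer required: balance aligns to balance
  bytes -> bytes, writer optional: blob aligns to blob
  string -> string, writer optional: city aligns to city
  float32 -> float32, writer required: audit.price aligns to audit.price
  int32 -> int32, writer optional: audit.attempts aligns to audit.attempts
  audit.duration: no writer-side match
  R1 fires at audit.duration
  => backward verdict for Event: BREAKING, 1 violation(s)
forward analysis of Event with v1 as reader and v2 as writer:
  State -> State, writer required: channel aligns to channel
  Contact -> Contact, writer required: audit aligns to audit
  int32 -> int32, writer optional: version aligns to version
  float64 -> float64, writer optional: factor aligns to factor
  float64 -> float64, writer required: balance aligns to balance
  bytes -> bytes, writer optional: blob aligns to blob
  string -> string, writer optional: city aligns to city
  float32 -> float32, writer required: audit.price aligns to audit.price
  int32 -> int32, writer optional: audit.attempts aligns to audit.attempts
  writer field audit.duration has no reader counterpart
  R2 fires at audit.duration
  => forward verdict for Event: BREAKING, 1 violation(s)
decode (reader v1):
  channel := "SMS"
  audit.price := -0.5
  audit.attempts := 1
  read fails at audit.duration under R2 (unknown field)
  => FAILS_AT (audit.duration, R2)

backward: BREAKING [(audit.duration, R1)]; forward: BREAKING [(audit.duration, R2)]; decoded: FAILS_AT (audit.duration, R2)


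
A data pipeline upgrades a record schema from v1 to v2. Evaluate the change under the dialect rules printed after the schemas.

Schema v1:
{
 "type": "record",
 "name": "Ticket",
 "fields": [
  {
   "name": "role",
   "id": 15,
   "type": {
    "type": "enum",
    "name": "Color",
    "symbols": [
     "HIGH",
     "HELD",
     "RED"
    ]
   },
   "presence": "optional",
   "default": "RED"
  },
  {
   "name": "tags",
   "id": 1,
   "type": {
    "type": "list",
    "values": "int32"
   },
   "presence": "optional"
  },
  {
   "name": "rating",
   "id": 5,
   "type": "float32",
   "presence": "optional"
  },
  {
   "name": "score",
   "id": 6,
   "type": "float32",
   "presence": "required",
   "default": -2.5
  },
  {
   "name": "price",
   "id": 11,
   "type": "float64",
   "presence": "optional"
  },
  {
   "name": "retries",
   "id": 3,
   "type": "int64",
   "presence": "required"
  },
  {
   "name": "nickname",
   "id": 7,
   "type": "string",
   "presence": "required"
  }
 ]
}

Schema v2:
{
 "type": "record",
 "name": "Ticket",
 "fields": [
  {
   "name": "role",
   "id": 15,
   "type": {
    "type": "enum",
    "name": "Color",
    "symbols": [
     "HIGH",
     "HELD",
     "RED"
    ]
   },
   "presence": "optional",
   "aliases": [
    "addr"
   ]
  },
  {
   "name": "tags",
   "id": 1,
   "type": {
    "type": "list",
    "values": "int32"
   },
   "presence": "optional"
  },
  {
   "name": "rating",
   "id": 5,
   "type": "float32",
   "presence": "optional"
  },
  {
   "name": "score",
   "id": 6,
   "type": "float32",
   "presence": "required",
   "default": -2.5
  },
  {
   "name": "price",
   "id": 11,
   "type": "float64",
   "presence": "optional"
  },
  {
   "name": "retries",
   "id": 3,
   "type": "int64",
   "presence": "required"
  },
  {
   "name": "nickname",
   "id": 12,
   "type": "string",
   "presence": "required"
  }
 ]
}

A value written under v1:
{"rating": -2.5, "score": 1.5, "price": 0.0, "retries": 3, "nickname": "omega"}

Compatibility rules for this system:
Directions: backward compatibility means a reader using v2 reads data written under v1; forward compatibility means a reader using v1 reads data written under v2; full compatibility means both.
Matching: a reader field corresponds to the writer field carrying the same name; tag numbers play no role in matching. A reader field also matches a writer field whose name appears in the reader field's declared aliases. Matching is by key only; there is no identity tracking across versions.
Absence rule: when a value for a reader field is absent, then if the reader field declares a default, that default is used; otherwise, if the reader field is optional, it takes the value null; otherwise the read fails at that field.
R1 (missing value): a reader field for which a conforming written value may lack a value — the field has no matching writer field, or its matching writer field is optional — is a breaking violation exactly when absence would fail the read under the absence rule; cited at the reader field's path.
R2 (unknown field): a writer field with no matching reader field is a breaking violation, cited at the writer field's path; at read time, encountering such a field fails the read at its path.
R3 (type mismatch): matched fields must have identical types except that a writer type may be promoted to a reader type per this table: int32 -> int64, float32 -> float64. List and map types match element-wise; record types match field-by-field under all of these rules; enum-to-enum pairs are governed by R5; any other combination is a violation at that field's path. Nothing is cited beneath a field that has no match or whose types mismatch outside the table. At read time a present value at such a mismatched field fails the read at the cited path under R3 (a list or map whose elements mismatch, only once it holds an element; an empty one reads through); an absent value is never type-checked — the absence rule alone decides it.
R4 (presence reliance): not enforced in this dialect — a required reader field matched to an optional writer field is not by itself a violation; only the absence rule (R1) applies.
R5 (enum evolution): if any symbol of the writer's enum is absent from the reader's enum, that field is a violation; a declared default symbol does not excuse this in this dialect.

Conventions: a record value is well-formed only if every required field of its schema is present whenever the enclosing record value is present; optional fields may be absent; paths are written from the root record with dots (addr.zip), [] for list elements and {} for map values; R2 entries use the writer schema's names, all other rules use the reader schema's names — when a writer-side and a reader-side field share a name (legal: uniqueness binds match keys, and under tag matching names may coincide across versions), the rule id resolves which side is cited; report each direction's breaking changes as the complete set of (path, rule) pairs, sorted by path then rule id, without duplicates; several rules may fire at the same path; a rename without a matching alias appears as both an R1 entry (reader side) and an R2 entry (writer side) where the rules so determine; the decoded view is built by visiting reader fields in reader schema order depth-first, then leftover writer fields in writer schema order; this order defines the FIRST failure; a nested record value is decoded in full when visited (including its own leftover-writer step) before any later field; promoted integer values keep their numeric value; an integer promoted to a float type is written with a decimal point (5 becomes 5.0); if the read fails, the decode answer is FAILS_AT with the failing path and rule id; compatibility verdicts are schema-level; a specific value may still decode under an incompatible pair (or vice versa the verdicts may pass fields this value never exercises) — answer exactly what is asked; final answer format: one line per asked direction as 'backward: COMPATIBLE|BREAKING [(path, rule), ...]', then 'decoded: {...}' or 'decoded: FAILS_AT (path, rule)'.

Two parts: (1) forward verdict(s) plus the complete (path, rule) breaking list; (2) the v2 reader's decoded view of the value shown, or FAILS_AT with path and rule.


forward: COMPATIBLE []; decoded: {"role": null, "tags": null, "rating": -2.5, "score": 1.5, "price": 0.0, "retries": 3, "nickname": "omega"}

the writer's type comes first in each Ticket pair
forward on Ticket — v1 reading data written by v2:
  role <- role (Color -> Color, writer optional)
  tags <- tags (list<int32> -> list<int32>, writer optional)
  rating <- rating (float32 -> float32, writer optional)
  score <- score (float32 -> float32, writer required)
  price <- price (float64 -> float64, writer optional)
  retries <- retries (int64 -> int64, writer required)
  nickname <- nickname (string -> string, writer required)
  => forward verdict for Ticket: COMPATIBLE, no violations
decode walk for Ticket under reader schema v2:
  role := null (not supplied -> null)
  tags := null (not supplied -> null)
  rating := -2.5
  score := 1.5
  price := 0.0
  retries := 3
  nickname := "omega"
  => decoded: {"role": null, "tags": null, "rating": -2.5, "score": 1.5, "price": 0.0, "retries": 3, "nickname": "omega"}
checking off the Ticket differences that do not matter here:
  field nickname in record Ticket: tag 7 changed to 12 -> no rule fires on it in Ticket's dialect; the asked verdict holds


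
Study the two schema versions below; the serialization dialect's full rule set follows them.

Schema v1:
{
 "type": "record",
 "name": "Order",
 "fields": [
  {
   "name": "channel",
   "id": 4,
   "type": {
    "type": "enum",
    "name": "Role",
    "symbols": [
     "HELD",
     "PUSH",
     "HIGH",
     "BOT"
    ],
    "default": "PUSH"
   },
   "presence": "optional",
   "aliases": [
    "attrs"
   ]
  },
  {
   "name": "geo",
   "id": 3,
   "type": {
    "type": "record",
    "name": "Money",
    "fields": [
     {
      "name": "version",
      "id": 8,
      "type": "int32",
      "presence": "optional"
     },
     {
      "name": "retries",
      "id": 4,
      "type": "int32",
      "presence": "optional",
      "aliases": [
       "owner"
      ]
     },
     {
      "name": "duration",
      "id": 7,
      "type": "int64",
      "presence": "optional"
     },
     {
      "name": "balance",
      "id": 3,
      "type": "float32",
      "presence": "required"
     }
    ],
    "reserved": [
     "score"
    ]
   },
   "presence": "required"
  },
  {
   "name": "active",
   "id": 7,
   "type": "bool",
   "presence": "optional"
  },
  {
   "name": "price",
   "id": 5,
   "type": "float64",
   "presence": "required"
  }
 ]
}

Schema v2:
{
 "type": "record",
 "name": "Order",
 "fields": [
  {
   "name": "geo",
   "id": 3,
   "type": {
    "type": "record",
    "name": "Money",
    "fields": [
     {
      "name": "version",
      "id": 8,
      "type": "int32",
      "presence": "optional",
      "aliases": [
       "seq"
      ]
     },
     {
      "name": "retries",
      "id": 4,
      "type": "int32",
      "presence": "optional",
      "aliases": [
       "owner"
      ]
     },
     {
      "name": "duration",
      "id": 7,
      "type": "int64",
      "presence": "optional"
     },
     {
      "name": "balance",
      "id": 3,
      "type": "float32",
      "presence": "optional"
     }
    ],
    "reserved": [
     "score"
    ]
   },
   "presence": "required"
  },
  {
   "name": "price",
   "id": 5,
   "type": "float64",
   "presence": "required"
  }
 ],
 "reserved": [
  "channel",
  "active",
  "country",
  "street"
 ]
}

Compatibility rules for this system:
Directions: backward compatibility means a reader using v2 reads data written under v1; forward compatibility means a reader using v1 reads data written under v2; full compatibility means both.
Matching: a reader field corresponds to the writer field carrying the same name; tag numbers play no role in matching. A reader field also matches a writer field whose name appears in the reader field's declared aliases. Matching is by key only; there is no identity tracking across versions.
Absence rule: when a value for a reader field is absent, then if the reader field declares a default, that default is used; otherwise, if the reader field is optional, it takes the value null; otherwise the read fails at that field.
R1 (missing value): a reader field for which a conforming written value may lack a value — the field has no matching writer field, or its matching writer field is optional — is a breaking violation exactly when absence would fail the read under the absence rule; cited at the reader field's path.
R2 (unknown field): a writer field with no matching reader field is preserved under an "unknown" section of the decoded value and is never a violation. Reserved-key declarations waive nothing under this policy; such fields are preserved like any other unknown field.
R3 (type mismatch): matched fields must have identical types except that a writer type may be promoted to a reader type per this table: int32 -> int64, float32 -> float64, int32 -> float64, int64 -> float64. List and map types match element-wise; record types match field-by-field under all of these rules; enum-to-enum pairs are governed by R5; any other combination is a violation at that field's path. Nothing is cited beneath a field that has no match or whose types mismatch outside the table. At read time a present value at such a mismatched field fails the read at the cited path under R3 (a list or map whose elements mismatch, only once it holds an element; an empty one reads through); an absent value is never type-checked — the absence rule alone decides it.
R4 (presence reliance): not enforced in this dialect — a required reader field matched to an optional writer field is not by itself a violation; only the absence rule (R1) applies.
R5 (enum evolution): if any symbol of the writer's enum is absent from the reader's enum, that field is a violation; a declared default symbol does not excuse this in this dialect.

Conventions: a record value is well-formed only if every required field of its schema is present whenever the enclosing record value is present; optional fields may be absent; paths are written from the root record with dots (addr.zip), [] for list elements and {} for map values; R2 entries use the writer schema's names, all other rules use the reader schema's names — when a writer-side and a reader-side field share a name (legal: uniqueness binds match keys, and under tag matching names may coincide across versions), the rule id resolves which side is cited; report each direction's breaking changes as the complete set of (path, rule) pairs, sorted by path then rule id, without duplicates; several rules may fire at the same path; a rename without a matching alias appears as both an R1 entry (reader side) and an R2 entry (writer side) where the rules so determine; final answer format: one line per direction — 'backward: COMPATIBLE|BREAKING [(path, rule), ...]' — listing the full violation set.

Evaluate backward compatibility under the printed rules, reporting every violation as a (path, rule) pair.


backward: COMPATIBLE []

the writer's type comes first in each Order pair
backward on Order — v2 reading data written by v1:
  geo: paired with writer geo (Money -> Money; writer required)
  price: paired with writer price (float64 -> float64; writer required)
  writer field channel has no reader counterpart
  writer field active has no reader counterpart
  geo.version: paired with writer geo.version (int32 -> int32; writer optional)
  geo.retries: paired with writer geo.retries (int32 -> int32; writer optional)
  geo.duration: paired with writer geo.duration (int64 -> int64; writer optional)
  geo.balance: paired with writer geo.balance (float32 -> float32; writer required)
  => no violations; backward on Order: COMPATIBLE
the rest of the Order diff is inert for this question:
  field balance in record Money: required changed to optional -> matters only for Order's forward compatibility — outside the asked direction
  removed field channel from record Order (its key "channel" joins the reserved list) -> triggers nothing under Order's printed rules — same verdict
  removed field active from record Order (its key "active" joins the reserved list) -> triggers nothing under Order's printed rules — same verdict


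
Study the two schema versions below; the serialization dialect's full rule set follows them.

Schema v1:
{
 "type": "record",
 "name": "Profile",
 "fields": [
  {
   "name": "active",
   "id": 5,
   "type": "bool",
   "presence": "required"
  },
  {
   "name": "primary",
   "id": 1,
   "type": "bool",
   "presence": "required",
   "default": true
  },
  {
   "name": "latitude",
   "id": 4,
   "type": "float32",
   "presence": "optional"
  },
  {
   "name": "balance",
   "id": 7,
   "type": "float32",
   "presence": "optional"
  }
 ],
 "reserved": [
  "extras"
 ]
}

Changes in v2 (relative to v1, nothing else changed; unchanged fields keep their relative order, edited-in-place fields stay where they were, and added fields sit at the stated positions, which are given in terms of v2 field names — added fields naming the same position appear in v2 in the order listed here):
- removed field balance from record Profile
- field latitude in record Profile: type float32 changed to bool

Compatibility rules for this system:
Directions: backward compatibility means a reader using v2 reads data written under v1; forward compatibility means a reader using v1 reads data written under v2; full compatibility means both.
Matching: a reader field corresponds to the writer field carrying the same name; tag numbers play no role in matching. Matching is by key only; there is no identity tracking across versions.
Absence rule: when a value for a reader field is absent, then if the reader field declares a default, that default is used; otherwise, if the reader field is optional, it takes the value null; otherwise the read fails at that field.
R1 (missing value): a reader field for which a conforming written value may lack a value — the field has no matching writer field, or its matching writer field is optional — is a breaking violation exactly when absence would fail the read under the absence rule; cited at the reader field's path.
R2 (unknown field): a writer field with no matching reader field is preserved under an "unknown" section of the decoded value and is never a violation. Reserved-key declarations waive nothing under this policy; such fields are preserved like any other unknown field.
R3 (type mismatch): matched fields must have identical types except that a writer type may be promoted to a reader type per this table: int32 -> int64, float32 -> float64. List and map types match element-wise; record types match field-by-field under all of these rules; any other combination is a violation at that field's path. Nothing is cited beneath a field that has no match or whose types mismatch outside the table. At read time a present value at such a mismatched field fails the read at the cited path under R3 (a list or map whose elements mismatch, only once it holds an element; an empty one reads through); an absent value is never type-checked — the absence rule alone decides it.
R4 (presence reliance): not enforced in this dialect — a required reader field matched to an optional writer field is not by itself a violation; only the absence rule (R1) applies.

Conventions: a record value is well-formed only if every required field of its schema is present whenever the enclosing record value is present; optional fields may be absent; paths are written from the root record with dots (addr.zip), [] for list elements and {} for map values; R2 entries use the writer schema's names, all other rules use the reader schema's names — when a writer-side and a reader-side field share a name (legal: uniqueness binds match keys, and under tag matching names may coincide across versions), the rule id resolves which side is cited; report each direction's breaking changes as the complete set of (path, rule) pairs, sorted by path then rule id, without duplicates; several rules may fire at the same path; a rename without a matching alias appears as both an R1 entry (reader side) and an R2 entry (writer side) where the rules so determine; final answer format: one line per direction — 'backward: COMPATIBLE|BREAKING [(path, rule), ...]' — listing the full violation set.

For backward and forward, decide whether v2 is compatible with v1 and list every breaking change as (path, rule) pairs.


backward: BREAKING [(latitude, R3)]; forward: BREAKING [(latitude, R3)]

each type pair in Profile: writer, then reader
checking backward for Profile: reader v2 against writer v1:
  writer required, bool -> bool: reader active maps from writer active
  writer required, bool -> bool: reader primary maps from writer primary
  writer optional, float32 -> bool: reader latitude maps from writer latitude
  leftover writer field: balance
  breaking: (latitude, R3)
  => backward: BREAKING (1)
checking forward for Profile: reader v1 against writer v2:
  writer required, bool -> bool: reader active maps from writer active
  writer required, bool -> bool: reader primary maps from writer primary
  writer optional, bool -> float32: reader latitude maps from writer latitude
  balance: no writer-side match
  breaking: (latitude, R3)
  => forward: BREAKING (1)


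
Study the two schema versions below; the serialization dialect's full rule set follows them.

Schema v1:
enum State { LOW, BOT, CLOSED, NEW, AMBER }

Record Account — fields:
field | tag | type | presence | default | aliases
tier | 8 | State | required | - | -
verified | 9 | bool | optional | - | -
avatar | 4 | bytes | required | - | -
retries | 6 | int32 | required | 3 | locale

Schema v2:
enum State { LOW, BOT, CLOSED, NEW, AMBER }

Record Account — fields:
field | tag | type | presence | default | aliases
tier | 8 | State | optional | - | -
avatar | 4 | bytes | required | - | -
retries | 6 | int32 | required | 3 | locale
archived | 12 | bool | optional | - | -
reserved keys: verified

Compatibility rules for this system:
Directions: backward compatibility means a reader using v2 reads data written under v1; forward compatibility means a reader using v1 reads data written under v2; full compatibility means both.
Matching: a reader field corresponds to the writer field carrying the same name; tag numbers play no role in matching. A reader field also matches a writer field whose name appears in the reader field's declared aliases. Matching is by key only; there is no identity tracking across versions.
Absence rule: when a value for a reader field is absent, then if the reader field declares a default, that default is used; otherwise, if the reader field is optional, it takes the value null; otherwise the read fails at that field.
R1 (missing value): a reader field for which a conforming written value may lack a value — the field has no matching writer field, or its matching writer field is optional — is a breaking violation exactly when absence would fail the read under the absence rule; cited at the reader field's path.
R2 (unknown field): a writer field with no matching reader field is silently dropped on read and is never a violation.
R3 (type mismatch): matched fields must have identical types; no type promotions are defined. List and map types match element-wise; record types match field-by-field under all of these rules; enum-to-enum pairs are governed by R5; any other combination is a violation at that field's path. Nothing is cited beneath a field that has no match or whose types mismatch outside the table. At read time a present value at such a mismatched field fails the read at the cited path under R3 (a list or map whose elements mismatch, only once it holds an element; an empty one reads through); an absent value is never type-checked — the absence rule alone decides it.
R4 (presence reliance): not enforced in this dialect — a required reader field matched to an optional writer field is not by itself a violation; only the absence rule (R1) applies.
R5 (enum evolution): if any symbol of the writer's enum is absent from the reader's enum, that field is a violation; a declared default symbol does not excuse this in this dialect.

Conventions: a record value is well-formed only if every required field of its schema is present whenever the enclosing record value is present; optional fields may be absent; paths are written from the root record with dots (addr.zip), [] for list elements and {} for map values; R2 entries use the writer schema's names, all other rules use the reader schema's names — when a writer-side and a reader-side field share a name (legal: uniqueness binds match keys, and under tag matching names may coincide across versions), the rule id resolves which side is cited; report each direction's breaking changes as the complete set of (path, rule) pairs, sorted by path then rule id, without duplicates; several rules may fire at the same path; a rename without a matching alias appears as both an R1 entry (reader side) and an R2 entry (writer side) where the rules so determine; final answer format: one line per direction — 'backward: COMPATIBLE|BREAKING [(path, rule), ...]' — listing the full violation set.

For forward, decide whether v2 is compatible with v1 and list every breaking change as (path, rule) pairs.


forward: BREAKING [(tier, R1)]

the writer's type comes first in each Account pair
forward for Account (reader v1, writer v2):
  tier: paired with writer tier (State -> State; writer optional)
  verified: no writer-side match
  avatar: paired with writer avatar (bytes -> bytes; writer required)
  retries: paired with writer retries (int32 -> int32; writer required)
  writer field archived has no reader counterpart
  R1 fires at tier
  => forward verdict for Account: BREAKING, 1 violation(s)
ruling out the remaining Account differences:
  removed field verified from record Account (its key "verified" joins the reserved list) -> inert for the asked Account verdict: nothing fires
  added field archived to record Account: optional bool, tag 12 (in v2 it sits last) -> inert for the asked Account verdict: nothing fires


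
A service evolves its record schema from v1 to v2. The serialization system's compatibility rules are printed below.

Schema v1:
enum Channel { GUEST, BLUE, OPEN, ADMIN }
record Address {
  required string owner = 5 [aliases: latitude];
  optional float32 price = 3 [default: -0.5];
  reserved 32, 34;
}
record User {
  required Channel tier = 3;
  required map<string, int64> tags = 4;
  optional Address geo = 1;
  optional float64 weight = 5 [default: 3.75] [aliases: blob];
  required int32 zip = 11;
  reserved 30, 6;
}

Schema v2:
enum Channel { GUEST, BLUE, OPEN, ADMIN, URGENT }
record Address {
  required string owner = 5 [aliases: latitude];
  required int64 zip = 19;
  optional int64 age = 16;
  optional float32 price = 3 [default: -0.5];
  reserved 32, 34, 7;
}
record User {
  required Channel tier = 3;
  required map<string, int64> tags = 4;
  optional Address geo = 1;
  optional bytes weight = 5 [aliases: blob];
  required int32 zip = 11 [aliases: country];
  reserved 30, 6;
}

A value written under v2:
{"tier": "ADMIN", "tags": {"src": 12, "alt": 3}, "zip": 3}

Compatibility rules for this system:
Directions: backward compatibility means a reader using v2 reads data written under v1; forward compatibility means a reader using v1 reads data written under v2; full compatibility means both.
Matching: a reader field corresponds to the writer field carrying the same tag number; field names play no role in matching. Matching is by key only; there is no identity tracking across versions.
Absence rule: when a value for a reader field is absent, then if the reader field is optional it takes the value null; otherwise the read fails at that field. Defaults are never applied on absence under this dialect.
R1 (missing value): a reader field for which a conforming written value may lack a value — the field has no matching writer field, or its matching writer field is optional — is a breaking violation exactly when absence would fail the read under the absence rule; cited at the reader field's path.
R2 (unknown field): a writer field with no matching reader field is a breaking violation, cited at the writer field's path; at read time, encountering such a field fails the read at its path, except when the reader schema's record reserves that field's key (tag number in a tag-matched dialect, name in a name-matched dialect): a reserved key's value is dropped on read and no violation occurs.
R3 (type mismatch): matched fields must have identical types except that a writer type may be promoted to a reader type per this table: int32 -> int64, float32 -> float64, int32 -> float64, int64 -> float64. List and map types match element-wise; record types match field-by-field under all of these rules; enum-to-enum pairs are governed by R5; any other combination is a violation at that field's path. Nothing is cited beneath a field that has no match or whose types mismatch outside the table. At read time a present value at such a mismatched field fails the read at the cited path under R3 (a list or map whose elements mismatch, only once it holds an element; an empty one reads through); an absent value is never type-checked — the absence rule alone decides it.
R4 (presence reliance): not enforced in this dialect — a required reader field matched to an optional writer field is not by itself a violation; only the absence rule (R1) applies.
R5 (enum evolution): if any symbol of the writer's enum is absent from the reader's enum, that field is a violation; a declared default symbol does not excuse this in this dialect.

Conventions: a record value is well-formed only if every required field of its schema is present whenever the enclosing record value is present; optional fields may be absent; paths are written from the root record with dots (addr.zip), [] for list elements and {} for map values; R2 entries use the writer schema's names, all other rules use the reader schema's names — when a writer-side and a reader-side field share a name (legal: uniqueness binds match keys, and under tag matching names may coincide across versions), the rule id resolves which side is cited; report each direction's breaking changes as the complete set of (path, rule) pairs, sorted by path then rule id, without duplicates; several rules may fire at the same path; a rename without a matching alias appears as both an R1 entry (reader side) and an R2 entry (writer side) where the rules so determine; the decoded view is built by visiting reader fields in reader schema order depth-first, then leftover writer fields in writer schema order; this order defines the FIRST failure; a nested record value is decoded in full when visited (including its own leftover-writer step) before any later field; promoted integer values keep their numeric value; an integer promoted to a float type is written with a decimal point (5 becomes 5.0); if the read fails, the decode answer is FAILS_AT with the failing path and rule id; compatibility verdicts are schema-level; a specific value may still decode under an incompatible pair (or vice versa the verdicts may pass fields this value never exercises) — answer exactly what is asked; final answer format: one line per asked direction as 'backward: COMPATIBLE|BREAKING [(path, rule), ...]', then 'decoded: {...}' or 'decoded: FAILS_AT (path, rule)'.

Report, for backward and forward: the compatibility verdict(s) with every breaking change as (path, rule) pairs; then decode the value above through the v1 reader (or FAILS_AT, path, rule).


arrows below run writer -> reader for User
backward on User — v2 reading data written by v1:
  tier <- tier (Channel -> Channel, writer required)
  tags <- tags (map<string, int64> -> map<string, int64>, writer required)
  geo <- geo (Address -> Address, writer optional)
  weight <- weight (float64 -> bytes, writer optional)
  zip <- zip (int32 -> int32, writer required)
  geo.owner <- geo.owner (string -> string, writer required)
  geo.zip has no writer counterpart
  geo.age has no writer counterpart
  geo.price <- geo.price (float32 -> float32, writer optional)
  violation R1 at geo.zip
  violation R3 at weight
  => backward verdict for User: BREAKING, 2 violation(s)
forward on User — v1 reading data written by v2:
  tier <- tier (Channel -> Channel, writer required)
  tags <- tags (map<string, int64> -> map<string, int64>, writer required)
  geo <- geo (Address -> Address, writer optional)
  weight <- weight (bytes -> float64, writer optional)
  zip <- zip (int32 -> int32, writer required)
  geo.owner <- geo.owner (string -> string, writer required)
  geo.price <- geo.price (float32 -> float32, writer optional)
  writer field geo.zip has no reader counterpart
  writer field geo.age has no reader counterpart
  violation R2 at geo.age
  violation R2 at geo.zip
  violation R5 at tier
  violation R3 at weight
  => forward verdict for User: BREAKING, 4 violation(s)
migrating the User value to v1:
  tier := "ADMIN"
  tags := {"src": 12, "alt": 3}
  geo := null (absent, optional -> null)
  weight := null (absent, optional -> null)
  zip := 3
  => decoded: {"tier": "ADMIN", "tags": {"src": 12, "alt": 3}, "geo": null, "weight": null, "zip": 3}

backward: BREAKING [(geo.zip, R1), (weight, R3)]; forward: BREAKING [(geo.age, R2), (geo.zip, R2), (tier, R5), (weight, R3)]; decoded: {"tier": "ADMIN", "tags": {"src": 12, "alt": 3}, "geo": null, "weight": null, "zip": 3}


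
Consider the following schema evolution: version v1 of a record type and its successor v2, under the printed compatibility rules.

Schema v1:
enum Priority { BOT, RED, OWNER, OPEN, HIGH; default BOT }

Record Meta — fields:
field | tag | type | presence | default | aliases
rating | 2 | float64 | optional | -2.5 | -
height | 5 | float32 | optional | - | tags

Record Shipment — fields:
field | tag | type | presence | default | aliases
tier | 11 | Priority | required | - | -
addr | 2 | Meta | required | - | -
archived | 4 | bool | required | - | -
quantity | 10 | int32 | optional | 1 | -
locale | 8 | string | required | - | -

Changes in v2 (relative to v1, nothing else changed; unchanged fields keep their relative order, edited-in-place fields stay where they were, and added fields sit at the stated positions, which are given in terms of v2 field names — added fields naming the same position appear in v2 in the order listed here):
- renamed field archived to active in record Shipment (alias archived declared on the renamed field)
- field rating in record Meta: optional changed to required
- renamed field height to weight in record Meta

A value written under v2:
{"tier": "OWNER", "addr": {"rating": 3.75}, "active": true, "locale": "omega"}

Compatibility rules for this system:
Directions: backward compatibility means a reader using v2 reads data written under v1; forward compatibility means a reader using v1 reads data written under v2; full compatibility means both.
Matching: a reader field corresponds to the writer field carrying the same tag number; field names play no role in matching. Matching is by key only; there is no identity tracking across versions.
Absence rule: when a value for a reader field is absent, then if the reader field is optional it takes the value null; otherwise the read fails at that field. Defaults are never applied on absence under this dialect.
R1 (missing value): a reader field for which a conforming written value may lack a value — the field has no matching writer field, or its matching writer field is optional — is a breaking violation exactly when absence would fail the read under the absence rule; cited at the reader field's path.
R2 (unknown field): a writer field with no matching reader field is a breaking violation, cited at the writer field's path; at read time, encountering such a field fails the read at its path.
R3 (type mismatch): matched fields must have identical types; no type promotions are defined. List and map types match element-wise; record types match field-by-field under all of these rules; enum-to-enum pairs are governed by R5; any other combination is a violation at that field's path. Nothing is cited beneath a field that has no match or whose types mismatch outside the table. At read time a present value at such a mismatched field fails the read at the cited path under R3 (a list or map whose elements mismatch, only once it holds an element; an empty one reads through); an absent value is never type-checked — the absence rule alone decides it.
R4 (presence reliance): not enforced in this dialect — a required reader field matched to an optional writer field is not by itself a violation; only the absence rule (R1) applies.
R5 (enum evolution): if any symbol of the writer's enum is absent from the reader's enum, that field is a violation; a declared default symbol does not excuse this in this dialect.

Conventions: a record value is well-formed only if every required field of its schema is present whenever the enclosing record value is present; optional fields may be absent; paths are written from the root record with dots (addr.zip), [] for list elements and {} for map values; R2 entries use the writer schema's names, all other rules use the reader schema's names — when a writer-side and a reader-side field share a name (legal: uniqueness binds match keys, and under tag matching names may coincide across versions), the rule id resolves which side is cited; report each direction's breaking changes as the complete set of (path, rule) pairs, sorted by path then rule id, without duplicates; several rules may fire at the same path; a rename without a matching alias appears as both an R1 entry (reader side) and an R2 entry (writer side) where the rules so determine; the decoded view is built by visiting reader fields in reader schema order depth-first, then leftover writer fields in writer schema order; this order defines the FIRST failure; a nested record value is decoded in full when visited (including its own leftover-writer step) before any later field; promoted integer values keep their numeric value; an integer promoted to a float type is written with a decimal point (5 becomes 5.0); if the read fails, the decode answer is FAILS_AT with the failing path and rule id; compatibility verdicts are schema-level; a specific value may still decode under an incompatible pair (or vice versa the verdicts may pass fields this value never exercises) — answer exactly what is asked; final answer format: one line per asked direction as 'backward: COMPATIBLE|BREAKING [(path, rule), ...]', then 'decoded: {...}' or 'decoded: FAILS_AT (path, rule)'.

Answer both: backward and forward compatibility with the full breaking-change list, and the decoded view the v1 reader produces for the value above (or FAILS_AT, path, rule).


each type pair in Shipment: writer, then reader
backward analysis of Shipment with v2 as reader and v1 as writer:
  Priority -> Priority, writer required: tier aligns to tier
  Meta -> Meta, writer required: addr aligns to addr
  bool -> bool, writer required: active aligns to archived
  int32 -> int32, writer optional: quantity aligns to quantity
  string -> string, writer required: locale aligns to locale
  float64 -> float64, writer optional: addr.rating aligns to addr.rating
  float32 -> float32, writer optional: addr.weight aligns to addr.height
  breaking: (addr.rating, R1)
  backward on Shipment therefore BREAKING (1)
forward analysis of Shipment with v1 as reader and v2 as writer:
  Priority -> Priority, writer required: tier aligns to tier
  Meta -> Meta, writer required: addr aligns to addr
  bool -> bool, writer required: archived aligns to active
  int32 -> int32, writer optional: quantity aligns to quantity
  string -> string, writer required: locale aligns to locale
  float64 -> float64, writer required: addr.rating aligns to addr.rating
  float32 -> float32, writer optional: addr.height aligns to addr.weight
  => no violations; forward on Shipment: COMPATIBLE
migrating the Shipment value to v1:
  tier := "OWNER"
  addr.rating := 3.75
  addr.height := null (not supplied -> null)
  archived := true (from writer active)
  quantity := null (not supplied -> null)
  locale := "omega"
  => decoded: {"tier": "OWNER", "addr": {"rating": 3.75, "height": null}, "archived": true, "quantity": null, "locale": "omega"}

backward: BREAKING [(addr.rating, R1)]; forward: COMPATIBLE []; decoded: {"tier": "OWNER", "addr": {"rating": 3.75, "height": null}, "archived": true, "quantity": null, "locale": "omega"}
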